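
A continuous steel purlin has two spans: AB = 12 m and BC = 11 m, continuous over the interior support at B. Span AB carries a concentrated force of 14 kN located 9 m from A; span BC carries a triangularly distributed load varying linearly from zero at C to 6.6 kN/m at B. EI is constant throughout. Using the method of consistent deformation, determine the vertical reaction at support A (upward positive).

Take M_B as the redundant. Released structure: two simple spans AB and BC with a hinge at B.
End slopes at the hinge B, treating each span as simply supported:
  span AB: point load 14 at a = 9: Pab(L + a)/(6LEI) = 110.2/EI
  span BC: triangular load, peak 6.6: w₀L³/(45EI) = 195.2/EI
  relative rotation θ_0 = (110.2 + 195.2)/EI = 305.5/EI
A unit hogging moment at B produces rotation L₁/(3EI) + L₂/(3EI) = 7.667/EI.
Compatibility: M_B·(L₁+L₂)/(3EI) = θ_0, giving M_B = 39.84 kN·m (hogging).
Span AB, ΣM about A with M_B applied at B: R_B^{AB}·12 = 126 + 39.84, so R_B^{AB} = 13.82 kN and R_A = 14 − 13.82 = 0.1797 kN.

R_A = 0.1797 kN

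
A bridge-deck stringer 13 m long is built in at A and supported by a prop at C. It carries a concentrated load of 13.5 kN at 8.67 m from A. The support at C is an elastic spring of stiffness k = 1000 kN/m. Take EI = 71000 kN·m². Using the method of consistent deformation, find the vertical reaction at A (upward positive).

R_A = 7.114 kN

Release the roller at C. Primary structure: cantilever fixed at A.
Downward deflection at the released point C due to the loads:
  point load 13.5 at a = 8.67: Pa²(3L − a)/(6EI) = 5130/EI
Flexibility coefficient — unit upward force at C: δ_{CC} = L³/(3EI) = 732.3/EI.
With EI = 71000 kN·m²: δ_0 = 0.072249 m and δ_{CC} = 0.010315 m/kN.
Compatibility — the spring shortens by R_C/k under the reaction it provides: δ_0 − R_C·δ_{CC} = R_C/k. With 1/k = 0.001 m/kN, R_C = δ_0 / (δ_{CC} + 1/k) = 0.072249 / (0.010315 + 0.001) = 6.386 kN.
Vertical equilibrium: R_A = ΣP − R_C = 13.5 − 6.386 = 7.114 kN.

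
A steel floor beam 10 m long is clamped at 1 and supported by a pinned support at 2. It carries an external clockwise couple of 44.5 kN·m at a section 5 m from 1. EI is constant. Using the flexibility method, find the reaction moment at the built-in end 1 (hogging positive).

Take the reaction at 2 as the redundant and release it; the primary structure is a cantilever fixed at 1.
Downward deflection at the released point 2 due to the loads:
  clockwise couple 44.5 at a = 5: M₀a(2L − a)/(2EI) = 1669/EI
Flexibility coefficient — unit upward force at 2: δ_{22} = L³/(3EI) = 333.3/EI.
Compatibility at 2: δ_0 − R_2·δ_{22} = 0, so R_2 = 1669/333.3 = 5.006 kN.
Moment equilibrium about 1: M_1 = Σ(load moments about 1) − R_2·L = 44.5 − 5.006×10 = -5.562 kN·m.

M_1 = -5.562 kN·m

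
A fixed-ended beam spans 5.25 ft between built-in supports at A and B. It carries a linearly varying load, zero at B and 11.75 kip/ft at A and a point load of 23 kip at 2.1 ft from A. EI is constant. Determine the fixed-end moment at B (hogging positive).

Take the two fixed-end moments M_A, M_B as redundants; the released structure is the simple span AB.
On the primary (simply-supported) span, the end slopes from the loading are:
  at A: triangular load, peak 11.75: w₀L³/(45EI) = 37.78/EI
  at B: triangular load, peak 11.75: 7w₀L³/(360EI) = 33.06/EI
  at A: point load 23 at a = 2.1: Pab(L + b)/(6LEI) = 40.57/EI
  at B: point load 23 at a = 2.1: Pab(L + a)/(6LEI) = 35.5/EI
  θ_A0 = 78.36/EI,  θ_B0 = 68.56/EI
Flexibility coefficients: a unit moment at one end gives L/(3EI) there and L/(6EI) at the far end, so f₁₁ = f₂₂ = 1.75/EI and f₁₂ = f₂₁ = 0.875/EI.
Compatibility — zero rotation at each built-in end:
  1.75 M_A + 0.875 M_B = 78.36
  0.875 M_A + 1.75 M_B = 68.56
Solving the pair gives M_A = 33.58 kip·ft and M_B = 22.39 kip·ft (hogging).

M_B = 22.39 kip·ft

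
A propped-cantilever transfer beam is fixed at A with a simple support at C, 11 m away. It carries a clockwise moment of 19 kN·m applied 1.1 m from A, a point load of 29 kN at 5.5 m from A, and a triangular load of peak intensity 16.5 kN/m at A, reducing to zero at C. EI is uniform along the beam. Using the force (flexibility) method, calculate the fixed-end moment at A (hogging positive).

M_A = 206.5 kN·m

Take the reaction at C as the redundant and release it; the primary structure is a cantilever fixed at A.
Primary-structure tip deflection at C by superposition:
  clockwise couple 19 at a = 1.1: M₀a(2L − a)/(2EI) = 218.4/EI
  point load 29 at a = 5.5: Pa²(3L − a)/(6EI) = 4021/EI
  triangular load, peak 16.5 at the fixed end: w₀L⁴/(30EI) = 8053/EI
  δ_0 = 12292/EI
Flexibility coefficient — unit upward force at C: δ_{CC} = L³/(3EI) = 443.7/EI.
The prop prevents deflection at C: R_C = δ_0/δ_{CC} = 12292/443.7 = 27.7 kN.
Moment equilibrium about A: M_A = Σ(load moments about A) − R_C·L = 511.2 − 27.7×11 = 206.5 kN·m.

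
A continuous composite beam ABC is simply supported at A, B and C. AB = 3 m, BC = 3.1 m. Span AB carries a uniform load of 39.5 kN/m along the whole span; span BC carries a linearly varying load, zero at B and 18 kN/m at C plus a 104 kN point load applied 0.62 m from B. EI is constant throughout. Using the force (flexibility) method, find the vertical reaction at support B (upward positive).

R_B = 184.9 kN

Release continuity at B by inserting a hinge; the redundant is the internal moment M_B. The primary structure is two simply-supported spans AB and BC.
Rotations at B on the released spans (each span's end-slope, ×1/EI):
  span AB: UDL 39.5: wL³/(24EI) = 44.44/EI
  span BC: triangular load, peak 18: 7w₀L³/(360EI) = 10.43/EI
  span BC: point load 104 at a = 0.62: Pab(L + b)/(6LEI) = 47.97/EI
  relative rotation θ_0 = (44.44 + 58.4)/EI = 102.8/EI
A unit hogging moment at B produces rotation L₁/(3EI) + L₂/(3EI) = 2.033/EI.
Slope continuity at B: θ_0 = M_B·2.033/EI, so M_B = 102.8/2.033 = 50.58 kN·m (hogging).
Span AB, ΣM about A with M_B applied at B: R_B^{AB}·3 = 177.8 + 50.58, so R_B^{AB} = 76.11 kN and R_A = 118.5 − 76.11 = 42.39 kN.
Span BC, ΣM about C: R_B^{BC}·3.1 = 286.8 + 50.58, so R_B^{BC} = 108.8 kN and R_C = 131.9 − 108.8 = 23.09 kN.
R_B = 76.11 + 108.8 = 184.9 kN.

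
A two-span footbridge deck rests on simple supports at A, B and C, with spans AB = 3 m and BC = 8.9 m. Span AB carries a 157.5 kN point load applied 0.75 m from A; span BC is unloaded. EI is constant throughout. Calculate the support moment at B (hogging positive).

M_B = 13.96 kN·m

Insert a hinge at B; M_B is the redundant, and each span becomes simply supported.
Rotations at B on the released spans (each span's end-slope, ×1/EI):
  span AB: point load 157.5 at a = 0.75: Pab(L + a)/(6LEI) = 55.37/EI
  relative rotation θ_0 = (55.37 + 0)/EI = 55.37/EI
A unit hogging moment at B produces rotation L₁/(3EI) + L₂/(3EI) = 3.967/EI.
Compatibility: M_B·(L₁+L₂)/(3EI) = θ_0, giving M_B = 13.96 kN·m (hogging).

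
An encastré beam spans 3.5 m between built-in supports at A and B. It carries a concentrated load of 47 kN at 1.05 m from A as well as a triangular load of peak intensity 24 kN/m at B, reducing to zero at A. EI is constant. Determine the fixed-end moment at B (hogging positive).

M_B = 25.06 kN·m

Take the two fixed-end moments M_A, M_B as redundants; the released structure is the simple span AB.
End rotations of the released simple span under the applied load (×1/EI):
  at A: point load 47 at a = 1.05: Pab(L + b)/(6LEI) = 34.26/EI
  at B: point load 47 at a = 1.05: Pab(L + a)/(6LEI) = 26.2/EI
  at A: triangular load, peak 24: 7w₀L³/(360EI) = 20.01/EI
  at B: triangular load, peak 24: w₀L³/(45EI) = 22.87/EI
  θ_A0 = 54.27/EI,  θ_B0 = 49.06/EI
Flexibility coefficients: a unit moment at one end gives L/(3EI) there and L/(6EI) at the far end, so f₁₁ = f₂₂ = 1.167/EI and f₁₂ = f₂₁ = 0.5833/EI.
Compatibility — zero rotation at each built-in end:
  1.167 M_A + 0.5833 M_B = 54.27
  0.5833 M_A + 1.167 M_B = 49.06
Solving the pair gives M_A = 33.98 kN·m and M_B = 25.06 kN·m (hogging).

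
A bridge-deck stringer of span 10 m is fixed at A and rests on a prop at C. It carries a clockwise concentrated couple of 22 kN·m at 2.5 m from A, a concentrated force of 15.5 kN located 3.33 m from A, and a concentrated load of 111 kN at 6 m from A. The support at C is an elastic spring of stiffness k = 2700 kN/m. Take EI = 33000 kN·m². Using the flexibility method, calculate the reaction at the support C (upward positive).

Release the roller at C. Primary structure: cantilever fixed at A.
Deflection at C on the released cantilever, summing each load's contribution:
  clockwise couple 22 at a = 2.5: M₀a(2L − a)/(2EI) = 481.2/EI
  point load 15.5 at a = 3.33: Pa²(3L − a)/(6EI) = 764/EI
  point load 111 at a = 6: Pa²(3L − a)/(6EI) = 15984/EI
  δ_0 = 17229/EI
Tip deflection under a unit load at C: L³/(3EI) = 333.3/EI.
With EI = 33000 kN·m²: δ_0 = 0.5221 m and δ_{CC} = 0.010101 m/kN.
Compatibility — the spring shortens by R_C/k under the reaction it provides: δ_0 − R_C·δ_{CC} = R_C/k. With 1/k = 0.00037 m/kN, R_C = δ_0 / (δ_{CC} + 1/k) = 0.5221 / (0.010101 + 0.00037) = 49.86 kN.

R_C = 49.86 kN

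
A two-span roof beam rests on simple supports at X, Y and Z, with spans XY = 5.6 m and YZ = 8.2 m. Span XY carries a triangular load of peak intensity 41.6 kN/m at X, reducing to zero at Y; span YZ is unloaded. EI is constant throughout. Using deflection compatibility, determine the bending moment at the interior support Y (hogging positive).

Take M_Y as the redundant. Released structure: two simple spans XY and YZ with a hinge at Y.
Rotations at Y on the released spans (each span's end-slope, ×1/EI):
  span XY: triangular load, peak 41.6: 7w₀L³/(360EI) = 142.1/EI
  relative rotation θ_0 = (142.1 + 0)/EI = 142.1/EI
A unit hogging moment at Y produces rotation L₁/(3EI) + L₂/(3EI) = 4.6/EI.
Compatibility: M_Y·(L₁+L₂)/(3EI) = θ_0, giving M_Y = 30.88 kN·m (hogging).

M_Y = 30.88 kN·m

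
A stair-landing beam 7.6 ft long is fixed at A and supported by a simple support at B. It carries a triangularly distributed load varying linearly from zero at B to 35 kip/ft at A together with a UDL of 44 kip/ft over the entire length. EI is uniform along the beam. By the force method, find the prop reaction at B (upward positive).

R_B = 152 kip

Choose R_B as the redundant. The primary structure is the cantilever fixed at A.
Deflection at B on the released cantilever, summing each load's contribution:
  triangular load, peak 35 at the fixed end: w₀L⁴/(30EI) = 3892/EI
  UDL 44: wL⁴/(8EI) = 18349/EI
  δ_0 = 22241/EI
Flexibility coefficient — unit upward force at B: δ_{BB} = L³/(3EI) = 146.3/EI.
The prop prevents deflection at B: R_B = δ_0/δ_{BB} = 22241/146.3 = 152 kip.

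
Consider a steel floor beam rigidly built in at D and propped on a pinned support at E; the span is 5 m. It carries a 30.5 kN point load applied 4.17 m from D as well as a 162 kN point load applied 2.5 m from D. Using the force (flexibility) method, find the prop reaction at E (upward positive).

R_E = 73.6 kN

Remove the prop at E; the released (primary) structure is a cantilever built in at D.
Downward deflection at the released point E due to the loads:
  point load 30.5 at a = 4.17: Pa²(3L − a)/(6EI) = 957.3/EI
  point load 162 at a = 2.5: Pa²(3L − a)/(6EI) = 2109/EI
  δ_0 = 3067/EI
Flexibility coefficient — unit upward force at E: δ_{EE} = L³/(3EI) = 41.67/EI.
Compatibility at E: δ_0 − R_E·δ_{EE} = 0, so R_E = 3067/41.67 = 73.6 kN.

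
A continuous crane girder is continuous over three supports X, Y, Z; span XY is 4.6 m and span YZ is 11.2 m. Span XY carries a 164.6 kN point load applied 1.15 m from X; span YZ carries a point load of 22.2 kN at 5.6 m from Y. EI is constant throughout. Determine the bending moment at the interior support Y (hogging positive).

Release continuity at Y by inserting a hinge; the redundant is the internal moment M_Y. The primary structure is two simply-supported spans XY and YZ.
End slopes at the hinge Y, treating each span as simply supported:
  span XY: point load 164.6 at a = 1.15: Pab(L + a)/(6LEI) = 136.1/EI
  span YZ: point load 22.2 at a = 5.6: Pab(L + b)/(6LEI) = 174/EI
  relative rotation θ_0 = (136.1 + 174)/EI = 310.1/EI
A unit hogging moment at Y produces rotation L₁/(3EI) + L₂/(3EI) = 5.267/EI.
Compatibility: M_Y·(L₁+L₂)/(3EI) = θ_0, giving M_Y = 58.88 kN·m (hogging).

M_Y = 58.88 kN·m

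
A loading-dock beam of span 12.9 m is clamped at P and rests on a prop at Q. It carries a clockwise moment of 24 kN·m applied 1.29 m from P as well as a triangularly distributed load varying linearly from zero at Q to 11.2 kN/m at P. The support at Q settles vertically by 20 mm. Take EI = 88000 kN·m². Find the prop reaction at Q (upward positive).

R_Q = 12.52 kN

Remove the prop at Q; the released (primary) structure is a cantilever built in at P.
Deflection at Q on the released cantilever, summing each load's contribution:
  clockwise couple 24 at a = 1.29: M₀a(2L − a)/(2EI) = 379.4/EI
  triangular load, peak 11.2 at the fixed end: w₀L⁴/(30EI) = 10338/EI
  δ_0 = 10718/EI
Tip deflection under a unit load at Q: L³/(3EI) = 715.6/EI.
With EI = 88000 kN·m²: δ_0 = 0.12179 m and δ_{QQ} = 0.008131 m/kN.
Compatibility — the beam at Q must follow the support down by 0.02 m: δ_0 − R_Q·δ_{QQ} = 0.02, so R_Q = (0.12179 − 0.02)/0.008131 = 12.52 kN.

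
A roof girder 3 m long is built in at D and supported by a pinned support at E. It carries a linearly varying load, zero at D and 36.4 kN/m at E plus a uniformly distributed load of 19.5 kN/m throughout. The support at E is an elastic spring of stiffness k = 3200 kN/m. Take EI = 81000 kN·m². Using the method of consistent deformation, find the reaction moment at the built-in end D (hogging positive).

Remove the prop at E; the released (primary) structure is a cantilever built in at D.
Free-end deflection of the primary structure under the applied loading (downward +):
  triangular load, peak 36.4 at the free end: 11w₀L⁴/(120EI) = 270.3/EI
  UDL 19.5: wL⁴/(8EI) = 197.4/EI
  δ_0 = 467.7/EI
Flexibility coefficient — unit upward force at E: δ_{EE} = L³/(3EI) = 9/EI.
With EI = 81000 kN·m²: δ_0 = 0.005774 m and δ_{EE} = 0.000111 m/kN.
Compatibility — the spring shortens by R_E/k under the reaction it provides: δ_0 − R_E·δ_{EE} = R_E/k. With 1/k = 0.000313 m/kN, R_E = δ_0 / (δ_{EE} + 1/k) = 0.005774 / (0.000111 + 0.000313) = 13.63 kN.
Moment equilibrium about D: M_D = Σ(load moments about D) − R_E·L = 196.9 − 13.63×3 = 156.1 kN·m.

M_D = 156.1 kN·m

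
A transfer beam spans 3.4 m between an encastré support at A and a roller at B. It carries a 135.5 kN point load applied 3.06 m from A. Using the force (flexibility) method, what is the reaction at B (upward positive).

R_B = 115.2 kN

Release the roller at B. Primary structure: cantilever fixed at A.
Free-end deflection of the primary structure under the applied loading (downward +):
  point load 135.5 at a = 3.06: Pa²(3L − a)/(6EI) = 1510/EI
Flexibility coefficient — unit upward force at B: δ_{BB} = L³/(3EI) = 13.1/EI.
Compatibility at B: δ_0 − R_B·δ_{BB} = 0, so R_B = 1510/13.1 = 115.2 kN.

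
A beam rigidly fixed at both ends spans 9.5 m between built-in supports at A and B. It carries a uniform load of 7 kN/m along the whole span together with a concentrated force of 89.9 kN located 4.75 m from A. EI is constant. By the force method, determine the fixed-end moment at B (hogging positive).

M_B = 159.4 kN·m

Take the two fixed-end moments M_A, M_B as redundants; the released structure is the simple span AB.
Simple-span end rotations at A and B under the given loads:
  at A: UDL 7: wL³/(24EI) = 250.1/EI
  at B: UDL 7: wL³/(24EI) = 250.1/EI
  at A: point load 89.9 at a = 4.75: Pab(L + b)/(6LEI) = 507.1/EI
  at B: point load 89.9 at a = 4.75: Pab(L + a)/(6LEI) = 507.1/EI
  θ_A0 = 757.2/EI,  θ_B0 = 757.2/EI
Flexibility coefficients: a unit moment at one end gives L/(3EI) there and L/(6EI) at the far end, so f₁₁ = f₂₂ = 3.167/EI and f₁₂ = f₂₁ = 1.583/EI.
Compatibility — zero rotation at each built-in end:
  3.167 M_A + 1.583 M_B = 757.2
  1.583 M_A + 3.167 M_B = 757.2
Solving the pair gives M_A = 159.4 kN·m and M_B = 159.4 kN·m (hogging).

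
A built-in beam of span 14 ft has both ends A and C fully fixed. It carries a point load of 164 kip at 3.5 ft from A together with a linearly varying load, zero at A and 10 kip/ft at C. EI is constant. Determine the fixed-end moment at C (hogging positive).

M_C = 205.6 kip·ft

Release both end moments; the primary structure is a simply-supported span AC with redundants M_A and M_C.
On the primary (simply-supported) span, the end slopes from the loading are:
  at A: point load 164 at a = 3.5: Pab(L + b)/(6LEI) = 1758/EI
  at C: point load 164 at a = 3.5: Pab(L + a)/(6LEI) = 1256/EI
  at A: triangular load, peak 10: 7w₀L³/(360EI) = 533.6/EI
  at C: triangular load, peak 10: w₀L³/(45EI) = 609.8/EI
  θ_A0 = 2291/EI,  θ_C0 = 1865/EI
Flexibility coefficients: a unit moment at one end gives L/(3EI) there and L/(6EI) at the far end, so f₁₁ = f₂₂ = 4.667/EI and f₁₂ = f₂₁ = 2.333/EI.
Compatibility — zero rotation at each built-in end:
  4.667 M_A + 2.333 M_C = 2291
  2.333 M_A + 4.667 M_C = 1865
Solving the pair gives M_A = 388.2 kip·ft and M_C = 205.6 kip·ft (hogging).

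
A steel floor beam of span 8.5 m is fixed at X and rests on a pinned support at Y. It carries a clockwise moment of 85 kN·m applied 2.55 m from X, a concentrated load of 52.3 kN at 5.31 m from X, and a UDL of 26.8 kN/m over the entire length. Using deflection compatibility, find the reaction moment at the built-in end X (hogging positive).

M_X = 333.7 kN·m

Remove the prop at Y; the released (primary) structure is a cantilever built in at X.
Deflection at Y on the released cantilever, summing each load's contribution:
  clockwise couple 85 at a = 2.55: M₀a(2L − a)/(2EI) = 1566/EI
  point load 52.3 at a = 5.31: Pa²(3L − a)/(6EI) = 4962/EI
  UDL 26.8: wL⁴/(8EI) = 17487/EI
  δ_0 = 24015/EI
Flexibility coefficient — unit upward force at Y: δ_{YY} = L³/(3EI) = 204.7/EI.
Compatibility at Y: δ_0 − R_Y·δ_{YY} = 0, so R_Y = 24015/204.7 = 117.3 kN.
Moment equilibrium about X: M_X = Σ(load moments about X) − R_Y·L = 1331 − 117.3×8.5 = 333.7 kN·m.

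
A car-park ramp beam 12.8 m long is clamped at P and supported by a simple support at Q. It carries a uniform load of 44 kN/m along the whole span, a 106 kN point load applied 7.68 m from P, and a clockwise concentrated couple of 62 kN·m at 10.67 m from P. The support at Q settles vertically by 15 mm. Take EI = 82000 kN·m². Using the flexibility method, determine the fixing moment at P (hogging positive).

M_P = 1123 kN·m

Remove the prop at Q; the released (primary) structure is a cantilever built in at P.
Deflection at Q on the released cantilever, summing each load's contribution:
  UDL 44: wL⁴/(8EI) = 147640/EI
  point load 106 at a = 7.68: Pa²(3L − a)/(6EI) = 32011/EI
  clockwise couple 62 at a = 10.67: M₀a(2L − a)/(2EI) = 4938/EI
  δ_0 = 184589/EI
Tip deflection under a unit load at Q: L³/(3EI) = 699.1/EI.
With EI = 82000 kN·m²: δ_0 = 2.2511 m and δ_{QQ} = 0.008525 m/kN.
Compatibility — the beam at Q must follow the support down by 0.015 m: δ_0 − R_Q·δ_{QQ} = 0.015, so R_Q = (2.2511 − 0.015)/0.008525 = 262.3 kN.
Moment equilibrium about P: M_P = Σ(load moments about P) − R_Q·L = 4481 − 262.3×12.8 = 1123 kN·m.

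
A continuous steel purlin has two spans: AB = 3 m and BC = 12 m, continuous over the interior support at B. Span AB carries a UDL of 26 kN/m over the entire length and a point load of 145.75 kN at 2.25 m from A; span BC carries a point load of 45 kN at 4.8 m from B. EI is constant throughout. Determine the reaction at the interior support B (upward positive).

R_B = 218.3 kN

Take M_B as the redundant. Released structure: two simple spans AB and BC with a hinge at B.
Discontinuity in slope at B on the released structure — sum the simple-span end rotations:
  span AB: UDL 26: wL³/(24EI) = 29.25/EI
  span AB: point load 145.75 at a = 2.25: Pab(L + a)/(6LEI) = 71.74/EI
  span BC: point load 45 at a = 4.8: Pab(L + b)/(6LEI) = 414.7/EI
  relative rotation θ_0 = (101 + 414.7)/EI = 515.7/EI
A unit hogging moment at B produces rotation L₁/(3EI) + L₂/(3EI) = 5/EI.
Compatibility: M_B·(L₁+L₂)/(3EI) = θ_0, giving M_B = 103.1 kN·m (hogging).
Span AB, ΣM about A with M_B applied at B: R_B^{AB}·3 = 444.9 + 103.1, so R_B^{AB} = 182.7 kN and R_A = 223.8 − 182.7 = 41.06 kN.
Span BC, ΣM about C: R_B^{BC}·12 = 324 + 103.1, so R_B^{BC} = 35.6 kN and R_C = 45 − 35.6 = 9.405 kN.
R_B = 182.7 + 35.6 = 218.3 kN.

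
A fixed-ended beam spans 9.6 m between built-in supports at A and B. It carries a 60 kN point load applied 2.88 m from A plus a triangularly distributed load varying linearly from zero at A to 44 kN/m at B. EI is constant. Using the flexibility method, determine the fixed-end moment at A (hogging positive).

M_A = 219.8 kN·m

Take the two fixed-end moments M_A, M_B as redundants; the released structure is the simple span AB.
Simple-span end rotations at A and B under the given loads:
  at A: point load 60 at a = 2.88: Pab(L + b)/(6LEI) = 329/EI
  at B: point load 60 at a = 2.88: Pab(L + a)/(6LEI) = 251.6/EI
  at A: triangular load, peak 44: 7w₀L³/(360EI) = 756.9/EI
  at B: triangular load, peak 44: w₀L³/(45EI) = 865.1/EI
  θ_A0 = 1086/EI,  θ_B0 = 1117/EI
Flexibility coefficients: a unit moment at one end gives L/(3EI) there and L/(6EI) at the far end, so f₁₁ = f₂₂ = 3.2/EI and f₁₂ = f₂₁ = 1.6/EI.
Compatibility — zero rotation at each built-in end:
  3.2 M_A + 1.6 M_B = 1086
  1.6 M_A + 3.2 M_B = 1117
Solving the pair gives M_A = 219.8 kN·m and M_B = 239 kN·m (hogging).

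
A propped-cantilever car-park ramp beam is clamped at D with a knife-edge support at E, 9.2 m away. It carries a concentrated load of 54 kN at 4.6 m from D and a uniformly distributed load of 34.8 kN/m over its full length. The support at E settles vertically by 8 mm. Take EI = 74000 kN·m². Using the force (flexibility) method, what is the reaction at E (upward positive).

R_E = 134.7 kN

Take the reaction at E as the redundant and release it; the primary structure is a cantilever fixed at D.
Deflection at E on the released cantilever, summing each load's contribution:
  point load 54 at a = 4.6: Pa²(3L − a)/(6EI) = 4380/EI
  UDL 34.8: wL⁴/(8EI) = 31163/EI
  δ_0 = 35543/EI
Flexibility coefficient — unit upward force at E: δ_{EE} = L³/(3EI) = 259.6/EI.
With EI = 74000 kN·m²: δ_0 = 0.48031 m and δ_{EE} = 0.003508 m/kN.
Compatibility — the beam at E must follow the support down by 0.008 m: δ_0 − R_E·δ_{EE} = 0.008, so R_E = (0.48031 − 0.008)/0.003508 = 134.7 kN.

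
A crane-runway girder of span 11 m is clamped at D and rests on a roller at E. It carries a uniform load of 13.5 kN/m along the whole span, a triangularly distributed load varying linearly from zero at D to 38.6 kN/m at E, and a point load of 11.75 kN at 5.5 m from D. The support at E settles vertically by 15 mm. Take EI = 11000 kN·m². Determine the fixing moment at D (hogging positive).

M_D = 505 kN·m

Remove the prop at E; the released (primary) structure is a cantilever built in at D.
Deflection at E on the released cantilever, summing each load's contribution:
  UDL 13.5: wL⁴/(8EI) = 24707/EI
  triangular load, peak 38.6 at the free end: 11w₀L⁴/(120EI) = 51805/EI
  point load 11.75 at a = 5.5: Pa²(3L − a)/(6EI) = 1629/EI
  δ_0 = 78141/EI
Flexibility coefficient — unit upward force at E: δ_{EE} = L³/(3EI) = 443.7/EI.
With EI = 11000 kN·m²: δ_0 = 7.1037 m and δ_{EE} = 0.040333 m/kN.
Compatibility — the beam at E must follow the support down by 0.015 m: δ_0 − R_E·δ_{EE} = 0.015, so R_E = (7.1037 − 0.015)/0.040333 = 175.8 kN.
Moment equilibrium about D: M_D = Σ(load moments about D) − R_E·L = 2438 − 175.8×11 = 505 kN·m.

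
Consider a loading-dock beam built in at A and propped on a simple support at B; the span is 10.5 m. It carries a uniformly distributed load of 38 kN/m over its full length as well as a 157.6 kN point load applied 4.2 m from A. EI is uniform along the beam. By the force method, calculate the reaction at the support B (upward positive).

Remove the prop at B; the released (primary) structure is a cantilever built in at A.
Primary-structure tip deflection at B by superposition:
  UDL 38: wL⁴/(8EI) = 57737/EI
  point load 157.6 at a = 4.2: Pa²(3L − a)/(6EI) = 12649/EI
  δ_0 = 70386/EI
Flexibility coefficient — unit upward force at B: δ_{BB} = L³/(3EI) = 385.9/EI.
The prop prevents deflection at B: R_B = δ_0/δ_{BB} = 70386/385.9 = 182.4 kN.

R_B = 182.4 kN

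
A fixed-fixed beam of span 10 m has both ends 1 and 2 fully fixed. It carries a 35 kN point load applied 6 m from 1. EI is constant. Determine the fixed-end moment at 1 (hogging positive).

Take the two fixed-end moments M_1, M_2 as redundants; the released structure is the simple span 12.
Simple-span end rotations at 1 and 2 under the given loads:
  at 1: point load 35 at a = 6: Pab(L + b)/(6LEI) = 196/EI
  at 2: point load 35 at a = 6: Pab(L + a)/(6LEI) = 224/EI
  θ_10 = 196/EI,  θ_20 = 224/EI
Flexibility coefficients: a unit moment at one end gives L/(3EI) there and L/(6EI) at the far end, so f₁₁ = f₂₂ = 3.333/EI and f₁₂ = f₂₁ = 1.667/EI.
Compatibility — zero rotation at each built-in end:
  3.333 M_1 + 1.667 M_2 = 196
  1.667 M_1 + 3.333 M_2 = 224
Solving the pair gives M_1 = 33.6 kN·m and M_2 = 50.4 kN·m (hogging).

M_1 = 33.6 kN·m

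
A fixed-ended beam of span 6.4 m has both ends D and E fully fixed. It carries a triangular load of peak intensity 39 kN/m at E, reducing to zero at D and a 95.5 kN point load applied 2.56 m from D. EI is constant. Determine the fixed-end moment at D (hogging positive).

Take the two fixed-end moments M_D, M_E as redundants; the released structure is the simple span DE.
End rotations of the released simple span under the applied load (×1/EI):
  at D: triangular load, peak 39: 7w₀L³/(360EI) = 198.8/EI
  at E: triangular load, peak 39: w₀L³/(45EI) = 227.2/EI
  at D: point load 95.5 at a = 2.56: Pab(L + b)/(6LEI) = 250.3/EI
  at E: point load 95.5 at a = 2.56: Pab(L + a)/(6LEI) = 219.1/EI
  θ_D0 = 449.1/EI,  θ_E0 = 446.2/EI
Flexibility coefficients: a unit moment at one end gives L/(3EI) there and L/(6EI) at the far end, so f₁₁ = f₂₂ = 2.133/EI and f₁₂ = f₂₁ = 1.067/EI.
Compatibility — zero rotation at each built-in end:
  2.133 M_D + 1.067 M_E = 449.1
  1.067 M_D + 2.133 M_E = 446.2
Solving the pair gives M_D = 141.3 kN·m and M_E = 138.5 kN·m (hogging).

M_D = 141.3 kN·m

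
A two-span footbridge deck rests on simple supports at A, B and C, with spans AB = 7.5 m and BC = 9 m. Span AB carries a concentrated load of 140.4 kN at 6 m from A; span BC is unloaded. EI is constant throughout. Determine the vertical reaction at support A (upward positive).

R_A = 18.89 kN

Insert a hinge at B; M_B is the redundant, and each span becomes simply supported.
Discontinuity in slope at B on the released structure — sum the simple-span end rotations:
  span AB: point load 140.4 at a = 6: Pab(L + a)/(6LEI) = 379.1/EI
  relative rotation θ_0 = (379.1 + 0)/EI = 379.1/EI
A unit hogging moment at B produces rotation L₁/(3EI) + L₂/(3EI) = 5.5/EI.
Slope continuity at B: θ_0 = M_B·5.5/EI, so M_B = 379.1/5.5 = 68.92 kN·m (hogging).
Span AB, ΣM about A with M_B applied at B: R_B^{AB}·7.5 = 842.4 + 68.92, so R_B^{AB} = 121.5 kN and R_A = 140.4 − 121.5 = 18.89 kN.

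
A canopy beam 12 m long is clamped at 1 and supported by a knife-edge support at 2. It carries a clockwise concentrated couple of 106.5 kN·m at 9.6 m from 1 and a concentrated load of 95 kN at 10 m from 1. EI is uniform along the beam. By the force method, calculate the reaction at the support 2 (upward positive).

Remove the prop at 2; the released (primary) structure is a cantilever built in at 1.
Primary-structure tip deflection at 2 by superposition:
  clockwise couple 106.5 at a = 9.6: M₀a(2L − a)/(2EI) = 7361/EI
  point load 95 at a = 10: Pa²(3L − a)/(6EI) = 41167/EI
  δ_0 = 48528/EI
Tip deflection under a unit load at 2: L³/(3EI) = 576/EI.
Compatibility at 2: δ_0 − R_2·δ_{22} = 0, so R_2 = 48528/576 = 84.25 kN.

R_2 = 84.25 kN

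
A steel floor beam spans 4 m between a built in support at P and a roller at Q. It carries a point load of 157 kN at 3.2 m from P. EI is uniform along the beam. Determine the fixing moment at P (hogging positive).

Choose R_Q as the redundant. The primary structure is the cantilever fixed at P.
Primary-structure tip deflection at Q by superposition:
  point load 157 at a = 3.2: Pa²(3L − a)/(6EI) = 2358/EI
Flexibility coefficient — unit upward force at Q: δ_{QQ} = L³/(3EI) = 21.33/EI.
The prop prevents deflection at Q: R_Q = δ_0/δ_{QQ} = 2358/21.33 = 110.5 kN.
Moment equilibrium about P: M_P = Σ(load moments about P) − R_Q·L = 502.4 − 110.5×4 = 60.29 kN·m.

M_P = 60.29 kN·m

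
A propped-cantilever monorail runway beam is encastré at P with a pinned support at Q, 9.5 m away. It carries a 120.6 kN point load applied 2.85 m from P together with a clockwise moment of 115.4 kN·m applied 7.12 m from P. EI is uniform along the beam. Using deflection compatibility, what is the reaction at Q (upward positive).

Release the roller at Q. Primary structure: cantilever fixed at P.
Free-end deflection of the primary structure under the applied loading (downward +):
  point load 120.6 at a = 2.85: Pa²(3L − a)/(6EI) = 4188/EI
  clockwise couple 115.4 at a = 7.12: M₀a(2L − a)/(2EI) = 4881/EI
  δ_0 = 9068/EI
Tip deflection under a unit load at Q: L³/(3EI) = 285.8/EI.
Compatibility at Q: δ_0 − R_Q·δ_{QQ} = 0, so R_Q = 9068/285.8 = 31.73 kN.

R_Q = 31.73 kN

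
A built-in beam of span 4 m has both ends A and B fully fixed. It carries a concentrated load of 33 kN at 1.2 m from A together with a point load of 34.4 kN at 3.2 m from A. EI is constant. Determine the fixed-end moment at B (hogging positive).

Release both end moments; the primary structure is a simply-supported span AB with redundants M_A and M_B.
End rotations of the released simple span under the applied load (×1/EI):
  at A: point load 33 at a = 1.2: Pab(L + b)/(6LEI) = 31.42/EI
  at B: point load 33 at a = 1.2: Pab(L + a)/(6LEI) = 24.02/EI
  at A: point load 34.4 at a = 3.2: Pab(L + b)/(6LEI) = 17.61/EI
  at B: point load 34.4 at a = 3.2: Pab(L + a)/(6LEI) = 26.42/EI
  θ_A0 = 49.03/EI,  θ_B0 = 50.44/EI
Flexibility coefficients: a unit moment at one end gives L/(3EI) there and L/(6EI) at the far end, so f₁₁ = f₂₂ = 1.333/EI and f₁₂ = f₂₁ = 0.6667/EI.
Compatibility — zero rotation at each built-in end:
  1.333 M_A + 0.6667 M_B = 49.03
  0.6667 M_A + 1.333 M_B = 50.44
Solving the pair gives M_A = 23.81 kN·m and M_B = 25.93 kN·m (hogging).

M_B = 25.93 kN·m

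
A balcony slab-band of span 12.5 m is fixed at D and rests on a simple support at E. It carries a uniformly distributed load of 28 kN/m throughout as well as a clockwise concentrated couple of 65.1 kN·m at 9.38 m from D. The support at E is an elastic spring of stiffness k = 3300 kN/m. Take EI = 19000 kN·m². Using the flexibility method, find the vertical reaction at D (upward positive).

Remove the prop at E; the released (primary) structure is a cantilever built in at D.
Primary-structure tip deflection at E by superposition:
  UDL 28: wL⁴/(8EI) = 85449/EI
  clockwise couple 65.1 at a = 9.38: M₀a(2L − a)/(2EI) = 4769/EI
  δ_0 = 90218/EI
Flexibility coefficient — unit upward force at E: δ_{EE} = L³/(3EI) = 651/EI.
With EI = 19000 kN·m²: δ_0 = 4.7483 m and δ_{EE} = 0.034265 m/kN.
Compatibility — the spring shortens by R_E/k under the reaction it provides: δ_0 − R_E·δ_{EE} = R_E/k. With 1/k = 0.000303 m/kN, R_E = δ_0 / (δ_{EE} + 1/k) = 4.7483 / (0.034265 + 0.000303) = 137.4 kN.
Vertical equilibrium: R_D = ΣP − R_E = 350 − 137.4 = 212.6 kN.

R_D = 212.6 kN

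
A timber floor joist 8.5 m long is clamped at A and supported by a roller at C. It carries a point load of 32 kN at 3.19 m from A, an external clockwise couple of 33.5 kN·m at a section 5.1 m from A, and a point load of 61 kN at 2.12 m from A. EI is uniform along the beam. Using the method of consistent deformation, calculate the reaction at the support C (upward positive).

Choose R_C as the redundant. The primary structure is the cantilever fixed at A.
Downward deflection at the released point C due to the loads:
  point load 32 at a = 3.19: Pa²(3L − a)/(6EI) = 1211/EI
  clockwise couple 33.5 at a = 5.1: M₀a(2L − a)/(2EI) = 1017/EI
  point load 61 at a = 2.12: Pa²(3L − a)/(6EI) = 1068/EI
  δ_0 = 3296/EI
Flexibility coefficient — unit upward force at C: δ_{CC} = L³/(3EI) = 204.7/EI.
The prop prevents deflection at C: R_C = δ_0/δ_{CC} = 3296/204.7 = 16.1 kN.

R_C = 16.1 kN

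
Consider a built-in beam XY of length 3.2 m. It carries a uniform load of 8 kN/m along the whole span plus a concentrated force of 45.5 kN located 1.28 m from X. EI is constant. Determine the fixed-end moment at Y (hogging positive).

Take the two fixed-end moments M_X, M_Y as redundants; the released structure is the simple span XY.
End rotations of the released simple span under the applied load (×1/EI):
  at X: UDL 8: wL³/(24EI) = 10.92/EI
  at Y: UDL 8: wL³/(24EI) = 10.92/EI
  at X: point load 45.5 at a = 1.28: Pab(L + b)/(6LEI) = 29.82/EI
  at Y: point load 45.5 at a = 1.28: Pab(L + a)/(6LEI) = 26.09/EI
  θ_X0 = 40.74/EI,  θ_Y0 = 37.01/EI
Flexibility coefficients: a unit moment at one end gives L/(3EI) there and L/(6EI) at the far end, so f₁₁ = f₂₂ = 1.067/EI and f₁₂ = f₂₁ = 0.5333/EI.
Compatibility — zero rotation at each built-in end:
  1.067 M_X + 0.5333 M_Y = 40.74
  0.5333 M_X + 1.067 M_Y = 37.01
Solving the pair gives M_X = 27.79 kN·m and M_Y = 20.8 kN·m (hogging).

M_Y = 20.8 kN·m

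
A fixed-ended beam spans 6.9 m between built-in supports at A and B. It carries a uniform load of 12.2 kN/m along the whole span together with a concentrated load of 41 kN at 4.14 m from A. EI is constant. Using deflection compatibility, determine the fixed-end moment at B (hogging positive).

Take the two fixed-end moments M_A, M_B as redundants; the released structure is the simple span AB.
On the primary (simply-supported) span, the end slopes from the loading are:
  at A: UDL 12.2: wL³/(24EI) = 167/EI
  at B: UDL 12.2: wL³/(24EI) = 167/EI
  at A: point load 41 at a = 4.14: Pab(L + b)/(6LEI) = 109.3/EI
  at B: point load 41 at a = 4.14: Pab(L + a)/(6LEI) = 124.9/EI
  θ_A0 = 276.3/EI,  θ_B0 = 291.9/EI
Flexibility coefficients: a unit moment at one end gives L/(3EI) there and L/(6EI) at the far end, so f₁₁ = f₂₂ = 2.3/EI and f₁₂ = f₂₁ = 1.15/EI.
Compatibility — zero rotation at each built-in end:
  2.3 M_A + 1.15 M_B = 276.3
  1.15 M_A + 2.3 M_B = 291.9
Solving the pair gives M_A = 75.56 kN·m and M_B = 89.14 kN·m (hogging).

M_B = 89.14 kN·m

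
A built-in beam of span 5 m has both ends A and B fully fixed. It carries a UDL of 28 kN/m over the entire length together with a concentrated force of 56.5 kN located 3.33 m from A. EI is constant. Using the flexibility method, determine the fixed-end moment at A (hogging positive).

Release both end moments; the primary structure is a simply-supported span AB with redundants M_A and M_B.
End rotations of the released simple span under the applied load (×1/EI):
  at A: UDL 28: wL³/(24EI) = 145.8/EI
  at B: UDL 28: wL³/(24EI) = 145.8/EI
  at A: point load 56.5 at a = 3.33: Pab(L + b)/(6LEI) = 69.86/EI
  at B: point load 56.5 at a = 3.33: Pab(L + a)/(6LEI) = 87.24/EI
  θ_A0 = 215.7/EI,  θ_B0 = 233.1/EI
Flexibility coefficients: a unit moment at one end gives L/(3EI) there and L/(6EI) at the far end, so f₁₁ = f₂₂ = 1.667/EI and f₁₂ = f₂₁ = 0.8333/EI.
Compatibility — zero rotation at each built-in end:
  1.667 M_A + 0.8333 M_B = 215.7
  0.8333 M_A + 1.667 M_B = 233.1
Solving the pair gives M_A = 79.32 kN·m and M_B = 100.2 kN·m (hogging).

M_A = 79.32 kN·m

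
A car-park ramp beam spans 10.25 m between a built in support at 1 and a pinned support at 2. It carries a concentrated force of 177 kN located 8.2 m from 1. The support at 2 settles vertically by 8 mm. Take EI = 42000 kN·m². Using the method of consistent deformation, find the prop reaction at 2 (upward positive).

R_2 = 123.7 kN

Take the reaction at 2 as the redundant and release it; the primary structure is a cantilever fixed at 1.
Downward deflection at the released point 2 due to the loads:
  point load 177 at a = 8.2: Pa²(3L − a)/(6EI) = 44730/EI
Flexibility coefficient — unit upward force at 2: δ_{22} = L³/(3EI) = 359/EI.
With EI = 42000 kN·m²: δ_0 = 1.065 m and δ_{22} = 0.008547 m/kN.
Compatibility — the beam at 2 must follow the support down by 0.008 m: δ_0 − R_2·δ_{22} = 0.008, so R_2 = (1.065 − 0.008)/0.008547 = 123.7 kN.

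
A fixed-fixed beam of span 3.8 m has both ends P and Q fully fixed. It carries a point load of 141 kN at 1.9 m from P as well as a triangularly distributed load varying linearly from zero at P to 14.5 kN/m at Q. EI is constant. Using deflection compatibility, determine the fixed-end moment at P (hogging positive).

Release both end moments; the primary structure is a simply-supported span PQ with redundants M_P and M_Q.
End rotations of the released simple span under the applied load (×1/EI):
  at P: point load 141 at a = 1.9: Pab(L + b)/(6LEI) = 127.3/EI
  at Q: point load 141 at a = 1.9: Pab(L + a)/(6LEI) = 127.3/EI
  at P: triangular load, peak 14.5: 7w₀L³/(360EI) = 15.47/EI
  at Q: triangular load, peak 14.5: w₀L³/(45EI) = 17.68/EI
  θ_P0 = 142.7/EI,  θ_Q0 = 144.9/EI
Flexibility coefficients: a unit moment at one end gives L/(3EI) there and L/(6EI) at the far end, so f₁₁ = f₂₂ = 1.267/EI and f₁₂ = f₂₁ = 0.6333/EI.
Compatibility — zero rotation at each built-in end:
  1.267 M_P + 0.6333 M_Q = 142.7
  0.6333 M_P + 1.267 M_Q = 144.9
Solving the pair gives M_P = 73.95 kN·m and M_Q = 77.44 kN·m (hogging).

M_P = 73.95 kN·m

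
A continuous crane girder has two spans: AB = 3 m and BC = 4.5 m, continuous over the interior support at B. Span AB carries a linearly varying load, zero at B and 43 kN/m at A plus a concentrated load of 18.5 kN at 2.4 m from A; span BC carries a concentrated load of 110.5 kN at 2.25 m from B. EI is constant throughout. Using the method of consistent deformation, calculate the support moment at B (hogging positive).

Take M_B as the redundant. Released structure: two simple spans AB and BC with a hinge at B.
Discontinuity in slope at B on the released structure — sum the simple-span end rotations:
  span AB: triangular load, peak 43: 7w₀L³/(360EI) = 22.57/EI
  span AB: point load 18.5 at a = 2.4: Pab(L + a)/(6LEI) = 7.992/EI
  span BC: point load 110.5 at a = 2.25: Pab(L + b)/(6LEI) = 139.9/EI
  relative rotation θ_0 = (30.57 + 139.9)/EI = 170.4/EI
A unit hogging moment at B produces rotation L₁/(3EI) + L₂/(3EI) = 2.5/EI.
Compatibility: M_B·(L₁+L₂)/(3EI) = θ_0, giving M_B = 68.17 kN·m (hogging).

M_B = 68.17 kN·m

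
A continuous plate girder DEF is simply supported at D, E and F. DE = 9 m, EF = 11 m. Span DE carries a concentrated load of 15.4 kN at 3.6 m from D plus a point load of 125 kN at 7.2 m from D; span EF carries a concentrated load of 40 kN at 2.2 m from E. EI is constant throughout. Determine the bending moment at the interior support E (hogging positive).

Take M_E as the redundant. Released structure: two simple spans DE and EF with a hinge at E.
Discontinuity in slope at E on the released structure — sum the simple-span end rotations:
  span DE: point load 15.4 at a = 3.6: Pab(L + a)/(6LEI) = 69.85/EI
  span DE: point load 125 at a = 7.2: Pab(L + a)/(6LEI) = 486/EI
  span EF: point load 40 at a = 2.2: Pab(L + b)/(6LEI) = 232.3/EI
  relative rotation θ_0 = (555.9 + 232.3)/EI = 788.2/EI
A unit hogging moment at E produces rotation L₁/(3EI) + L₂/(3EI) = 6.667/EI.
Slope continuity at E: θ_0 = M_E·6.667/EI, so M_E = 788.2/6.667 = 118.2 kN·m (hogging).

M_E = 118.2 kN·m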